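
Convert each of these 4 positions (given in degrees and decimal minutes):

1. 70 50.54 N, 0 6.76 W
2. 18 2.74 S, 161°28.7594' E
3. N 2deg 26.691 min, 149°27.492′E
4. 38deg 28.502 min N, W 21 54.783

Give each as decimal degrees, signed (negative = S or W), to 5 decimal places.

Point 1:
  φ: 70 + 50.54/60 = 70.842333
  N → positive
  Longitude: 0 + 6.76/60 = 0.112667
  W → negative
Point 2:
  φ: 2.74′ = 0.045667°; total 18.045667
  hemisphere S, so the sign is −
  Longitude: 161 + 28.7594/60 = 161.479323
  E → positive
Point 3:
  Lat: 2 + 26.691/60 = 2.444850
  N → positive
  λ: 149 + 27.492/60 = 149.458200
  E ⇒ keep positive
Point 4:
  Lat: 28.502′ = 0.475033°; total 38.475033
  N ⇒ keep positive
  λ: 54.783′ = 0.913050°; total 21.913050
  W → negative

1. 70.84233, -0.11267
2. -18.04567, 161.47932
3. 2.44485, 149.45820
4. 38.47503, -21.91305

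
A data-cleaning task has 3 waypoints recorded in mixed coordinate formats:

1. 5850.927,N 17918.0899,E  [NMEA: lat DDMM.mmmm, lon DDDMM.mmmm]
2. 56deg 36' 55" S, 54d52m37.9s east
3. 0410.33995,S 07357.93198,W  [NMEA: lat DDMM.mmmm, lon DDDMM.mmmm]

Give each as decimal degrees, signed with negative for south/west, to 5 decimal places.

1. 58.84878, 179.30150
2. -56.61528, 54.87719
3. -4.17233, -73.96553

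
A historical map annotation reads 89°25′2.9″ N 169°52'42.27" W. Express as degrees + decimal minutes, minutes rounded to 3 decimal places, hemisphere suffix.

89° 25.048′ N, 169° 52.705′ W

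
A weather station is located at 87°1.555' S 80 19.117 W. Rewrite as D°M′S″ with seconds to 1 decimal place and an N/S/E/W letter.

87°01′33.3″ S, 80°19′7.0″ W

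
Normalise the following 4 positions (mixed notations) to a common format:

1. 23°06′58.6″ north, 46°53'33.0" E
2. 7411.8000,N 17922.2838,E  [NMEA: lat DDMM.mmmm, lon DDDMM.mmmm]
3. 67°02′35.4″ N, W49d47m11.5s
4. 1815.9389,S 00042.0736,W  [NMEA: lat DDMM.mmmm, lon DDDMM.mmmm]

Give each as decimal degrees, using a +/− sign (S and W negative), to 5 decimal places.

Point 1:
  Latitude: 23° + 6/60 + 58.6/3600 = 23 + 0.100000 + 0.016278 = 23.116278
  N → positive
  Lon: 53′ + 33″ = 53.55000′; 46 + 53.55000/60 = 46.892500
  E → positive
Point 2:
  Latitude: split at 2 digits → 74° and 11.8′; 74 + 11.8/60 = 74.196667
  N ⇒ keep positive
  Lon: degrees = first 3 digits = 179, minutes = 22.2838; 179 + 22.2838/60 = 179.371397
  E → positive
Point 3:
  Latitude: 67 + 2/60 + 35.4/3600 = 67.043167
  N → positive
  λ: 49 + 47/60 + 11.5/3600 = 49.786528
  W → negative
Point 4:
  Latitude: split at 2 digits → 18° and 15.9389′; 18 + 15.9389/60 = 18.265648
  hemisphere S, so the sign is −
  λ: split at 3 digits → 000° and 42.0736′; 0 + 42.0736/60 = 0.701227
  W → negative

1. 23.11628, 46.89250
2. 74.19667, 179.37140
3. 67.04317, -49.78653
4. -18.26565, -0.70123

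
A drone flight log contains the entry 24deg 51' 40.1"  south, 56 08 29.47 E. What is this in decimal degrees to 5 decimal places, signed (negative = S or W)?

-24.86114, 56.14152

Lat: 24 + 51/60 + 40.1/3600 = 24.861139
S ⇒ negate
λ: 56° + 8/60 + 29.47/3600 = 56 + 0.133333 + 0.008186 = 56.141519
E → positive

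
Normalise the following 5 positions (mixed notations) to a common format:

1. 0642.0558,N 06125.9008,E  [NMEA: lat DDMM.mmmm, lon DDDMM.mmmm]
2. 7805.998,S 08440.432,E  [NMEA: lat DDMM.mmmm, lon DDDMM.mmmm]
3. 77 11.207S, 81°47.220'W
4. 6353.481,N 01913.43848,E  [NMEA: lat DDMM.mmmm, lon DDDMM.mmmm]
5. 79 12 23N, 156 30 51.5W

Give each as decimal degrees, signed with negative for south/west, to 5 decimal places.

Point 1:
  Lat: split at 2 digits → 06° and 42.0558′; 6 + 42.0558/60 = 6.700930
  N ⇒ keep positive
  Lon: degrees = first 3 digits = 61, minutes = 25.9008; 61 + 25.9008/60 = 61.431680
  E ⇒ keep positive
Point 2:
  φ: degrees = first 2 digits = 78, minutes = 5.998; 78 + 5.998/60 = 78.099967
  S → negative
  Lon: degrees = first 3 digits = 84, minutes = 40.432; 84 + 40.432/60 = 84.673867
  E → positive
Point 3:
  Lat: 11.207′ = 0.186783°; total 77.186783
  hemisphere S, so the sign is −
  Lon: 81 + 47.22/60 = 81.787000
  hemisphere W, so the sign is −
Point 4:
  Latitude: split at 2 digits → 63° and 53.481′; 63 + 53.481/60 = 63.891350
  N ⇒ keep positive
  Longitude: degrees = first 3 digits = 19, minutes = 13.43848; 19 + 13.43848/60 = 19.223975
  E ⇒ keep positive
Point 5:
  Lat: 12′ + 23″ = 12.38333′; 79 + 12.38333/60 = 79.206389
  N → positive
  λ: 156° + 30/60 + 51.5/3600 = 156 + 0.500000 + 0.014306 = 156.514306
  W → negative

1. 6.70093, 61.43168
2. -78.09997, 84.67387
3. -77.18678, -81.78700
4. 63.89135, 19.22397
5. 79.20639, -156.51431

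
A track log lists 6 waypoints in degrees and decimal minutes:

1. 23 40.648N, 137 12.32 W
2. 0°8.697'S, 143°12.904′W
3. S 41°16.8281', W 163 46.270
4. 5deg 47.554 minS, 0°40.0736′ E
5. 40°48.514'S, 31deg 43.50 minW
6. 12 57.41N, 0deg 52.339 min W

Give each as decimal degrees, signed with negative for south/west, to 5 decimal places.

1. 23.67747, -137.20533
2. -0.14495, -143.21507
3. -41.28047, -163.77117
4. -5.79257, 0.66789
5. -40.80857, -31.72500
6. 12.95683, -0.87232

Point 1:
  Lat: 23 + 40.648/60 = 23.677467
  N ⇒ keep positive
  Lon: 12.32′ = 0.205333°; total 137.205333
  W → negative
Point 2:
  Lat: 0 + 8.697/60 = 0.144950
  S ⇒ negate
  λ: 143 + 12.904/60 = 143.215067
  W ⇒ negate
Point 3:
  Lat: 41 + 16.8281/60 = 41.280468
  hemisphere S, so the sign is −
  λ: 163 + 46.27/60 = 163.771167
  W → negative
Point 4:
  φ: 47.554′ = 0.792567°; total 5.792567
  S ⇒ negate
  Longitude: 0 + 40.0736/60 = 0.667893
  E → positive
Point 5:
  Latitude: 40 + 48.514/60 = 40.808567
  S → negative
  λ: 31 + 43.5/60 = 31.725000
  W ⇒ negate
Point 6:
  Latitude: 57.41′ = 0.956833°; total 12.956833
  N ⇒ keep positive
  Lon: 0 + 52.339/60 = 0.872317
  hemisphere W, so the sign is −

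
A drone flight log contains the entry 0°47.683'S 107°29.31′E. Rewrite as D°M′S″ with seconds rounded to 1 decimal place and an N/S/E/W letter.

0°47′41.0″ S, 107°29′18.6″ E

φ: fractional minutes 0.68300 × 60 = 40.980″
Lon: 29.31000′ → 29′ and 0.31000 × 60 = 18.600″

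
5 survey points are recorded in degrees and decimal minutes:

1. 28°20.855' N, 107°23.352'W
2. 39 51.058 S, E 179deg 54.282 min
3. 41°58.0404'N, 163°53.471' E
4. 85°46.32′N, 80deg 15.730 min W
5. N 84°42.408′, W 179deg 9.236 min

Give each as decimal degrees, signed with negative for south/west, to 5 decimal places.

1. 28.34758, -107.38920
2. -39.85097, 179.90470
3. 41.96734, 163.89118
4. 85.77200, -80.26217
5. 84.70680, -179.15393

Point 1:
  Latitude: 28 + 20.855/60 = 28.347583
  N → positive
  λ: 23.352′ = 0.389200°; total 107.389200
  W ⇒ negate
Point 2:
  φ: 51.058′ = 0.850967°; total 39.850967
  S ⇒ negate
  Lon: 179 + 54.282/60 = 179.904700
  E ⇒ keep positive
Point 3:
  Latitude: 58.0404′ = 0.967340°; total 41.967340
  N → positive
  Lon: 163 + 53.471/60 = 163.891183
  E ⇒ keep positive
Point 4:
  φ: 46.32′ = 0.772000°; total 85.772000
  N → positive
  λ: 80 + 15.73/60 = 80.262167
  hemisphere W, so the sign is −
Point 5:
  φ: 42.408′ = 0.706800°; total 84.706800
  N → positive
  λ: 179 + 9.236/60 = 179.153933
  hemisphere W, so the sign is −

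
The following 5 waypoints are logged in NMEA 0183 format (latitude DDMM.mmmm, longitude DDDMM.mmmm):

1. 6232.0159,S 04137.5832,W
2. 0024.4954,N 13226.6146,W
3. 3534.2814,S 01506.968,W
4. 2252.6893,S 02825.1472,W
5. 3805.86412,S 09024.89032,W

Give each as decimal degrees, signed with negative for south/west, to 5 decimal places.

1. -62.53360, -41.62639
2. 0.40826, -132.44358
3. -35.57136, -15.11613
4. -22.87816, -28.41912
5. -38.09774, -90.41484

Point 1:
  Lat: degrees = first 2 digits = 62, minutes = 32.0159; 62 + 32.0159/60 = 62.533598
  S ⇒ negate
  Lon: degrees = first 3 digits = 41, minutes = 37.5832; 41 + 37.5832/60 = 41.626387
  W ⇒ negate
Point 2:
  φ: degrees = first 2 digits = 0, minutes = 24.4954; 0 + 24.4954/60 = 0.408257
  N ⇒ keep positive
  Longitude: degrees = first 3 digits = 132, minutes = 26.6146; 132 + 26.6146/60 = 132.443577
  W ⇒ negate
Point 3:
  φ: degrees = first 2 digits = 35, minutes = 34.2814; 35 + 34.2814/60 = 35.571357
  hemisphere S, so the sign is −
  Lon: split at 3 digits → 015° and 6.968′; 15 + 6.968/60 = 15.116133
  W ⇒ negate
Point 4:
  Latitude: split at 2 digits → 22° and 52.6893′; 22 + 52.6893/60 = 22.878155
  S → negative
  λ: degrees = first 3 digits = 28, minutes = 25.1472; 28 + 25.1472/60 = 28.419120
  hemisphere W, so the sign is −
Point 5:
  Latitude: split at 2 digits → 38° and 5.86412′; 38 + 5.86412/60 = 38.097735
  S → negative
  Longitude: split at 3 digits → 090° and 24.89032′; 90 + 24.89032/60 = 90.414839
  W ⇒ negate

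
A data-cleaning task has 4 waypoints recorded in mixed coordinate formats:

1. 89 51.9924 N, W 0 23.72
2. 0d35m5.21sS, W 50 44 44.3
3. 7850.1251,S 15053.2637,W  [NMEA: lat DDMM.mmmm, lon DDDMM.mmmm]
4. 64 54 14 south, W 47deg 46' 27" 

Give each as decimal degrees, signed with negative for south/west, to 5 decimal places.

1. 89.86654, -0.39533
2. -0.58478, -50.74564
3. -78.83542, -150.88773
4. -64.90389, -47.77417

Point 1:
  Latitude: 51.9924′ = 0.866540°; total 89.866540
  N ⇒ keep positive
  Lon: 0 + 23.72/60 = 0.395333
  W ⇒ negate
Point 2:
  φ: 0 + 35/60 + 5.21/3600 = 0.584781
  S ⇒ negate
  λ: 50 + 44/60 + 44.3/3600 = 50.745639
  W ⇒ negate
Point 3:
  φ: degrees = first 2 digits = 78, minutes = 50.1251; 78 + 50.1251/60 = 78.835418
  S → negative
  λ: degrees = first 3 digits = 150, minutes = 53.2637; 150 + 53.2637/60 = 150.887728
  hemisphere W, so the sign is −
Point 4:
  φ: 64° + 54/60 + 14/3600 = 64 + 0.900000 + 0.003889 = 64.903889
  S ⇒ negate
  Longitude: 46′ + 27″ = 46.45000′; 47 + 46.45000/60 = 47.774167
  hemisphere W, so the sign is −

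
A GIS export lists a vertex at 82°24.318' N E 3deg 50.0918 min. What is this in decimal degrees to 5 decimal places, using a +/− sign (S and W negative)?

φ: 24.318′ = 0.405300°; total 82.405300
N → positive
Longitude: 50.0918′ = 0.834863°; total 3.834863
E → positive

82.40530, 3.83486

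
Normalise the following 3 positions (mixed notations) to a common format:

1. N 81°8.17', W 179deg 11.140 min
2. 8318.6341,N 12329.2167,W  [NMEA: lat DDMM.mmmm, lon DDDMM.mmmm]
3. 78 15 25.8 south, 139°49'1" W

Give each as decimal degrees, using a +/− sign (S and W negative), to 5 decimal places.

Point 1:
  φ: 81 + 8.17/60 = 81.136167
  N ⇒ keep positive
  Longitude: 11.14′ = 0.185667°; total 179.185667
  W → negative
Point 2:
  φ: degrees = first 2 digits = 83, minutes = 18.6341; 83 + 18.6341/60 = 83.310568
  N → positive
  Longitude: split at 3 digits → 123° and 29.2167′; 123 + 29.2167/60 = 123.486945
  W ⇒ negate
Point 3:
  Lat: 15′ + 25.8″ = 15.43000′; 78 + 15.43000/60 = 78.257167
  S → negative
  Lon: 139 + 49/60 + 1/3600 = 139.816944
  W ⇒ negate

1. 81.13617, -179.18567
2. 83.31057, -123.48695
3. -78.25717, -139.81694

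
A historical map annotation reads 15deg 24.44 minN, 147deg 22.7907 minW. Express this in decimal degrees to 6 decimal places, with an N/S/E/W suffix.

15.407333° N, 147.379845° W

φ: 24.44′ = 0.407333°; total 15.4073333
λ: 22.7907′ = 0.379845°; total 147.3798450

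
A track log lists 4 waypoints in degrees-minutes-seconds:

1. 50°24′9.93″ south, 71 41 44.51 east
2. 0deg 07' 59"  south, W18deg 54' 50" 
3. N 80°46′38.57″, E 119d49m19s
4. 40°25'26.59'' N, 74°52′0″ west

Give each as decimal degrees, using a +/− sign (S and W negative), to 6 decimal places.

1. -50.402758, 71.695697
2. -0.133056, -18.913889
3. 80.777381, 119.821944
4. 40.424053, -74.866667

Point 1:
  Latitude: 24′ + 9.93″ = 24.16550′; 50 + 24.16550/60 = 50.4027583
  S ⇒ negate
  Longitude: 71 + 41/60 + 44.51/3600 = 71.6956972
  E ⇒ keep positive
Point 2:
  Lat: 7′ + 59″ = 7.98333′; 0 + 7.98333/60 = 0.1330556
  S → negative
  Lon: 18 + 54/60 + 50/3600 = 18.9138889
  W → negative
Point 3:
  φ: 46′ + 38.57″ = 46.64283′; 80 + 46.64283/60 = 80.7773806
  N → positive
  λ: 119 + 49/60 + 19/3600 = 119.8219444
  E → positive
Point 4:
  Latitude: 25′ + 26.59″ = 25.44317′; 40 + 25.44317/60 = 40.4240528
  N ⇒ keep positive
  Lon: 74° + 52/60 + 0/3600 = 74 + 0.866667 + 0.000000 = 74.8666667
  W ⇒ negate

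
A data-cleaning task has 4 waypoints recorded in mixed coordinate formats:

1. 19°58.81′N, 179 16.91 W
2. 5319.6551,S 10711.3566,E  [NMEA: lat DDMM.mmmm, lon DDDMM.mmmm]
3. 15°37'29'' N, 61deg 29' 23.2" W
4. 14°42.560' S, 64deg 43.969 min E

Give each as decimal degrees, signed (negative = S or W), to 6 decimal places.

1. 19.980167, -179.281833
2. -53.327585, 107.189277
3. 15.624722, -61.489778
4. -14.709333, 64.732817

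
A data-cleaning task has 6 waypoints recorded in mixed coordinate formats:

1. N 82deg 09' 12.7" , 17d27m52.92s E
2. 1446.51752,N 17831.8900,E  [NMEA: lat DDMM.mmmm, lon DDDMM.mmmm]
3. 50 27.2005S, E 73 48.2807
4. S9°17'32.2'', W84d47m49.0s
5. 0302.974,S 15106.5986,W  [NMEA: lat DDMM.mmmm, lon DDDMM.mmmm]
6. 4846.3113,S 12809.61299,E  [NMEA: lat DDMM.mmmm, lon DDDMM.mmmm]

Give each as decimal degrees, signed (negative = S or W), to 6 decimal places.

Point 1:
  Latitude: 9′ + 12.7″ = 9.21167′; 82 + 9.21167/60 = 82.1535278
  N → positive
  Longitude: 27′ + 52.92″ = 27.88200′; 17 + 27.88200/60 = 17.4647000
  E ⇒ keep positive
Point 2:
  Lat: split at 2 digits → 14° and 46.51752′; 14 + 46.51752/60 = 14.7752920
  N → positive
  Lon: split at 3 digits → 178° and 31.89′; 178 + 31.89/60 = 178.5315000
  E ⇒ keep positive
Point 3:
  φ: 50 + 27.2005/60 = 50.4533417
  hemisphere S, so the sign is −
  Longitude: 73 + 48.2807/60 = 73.8046783
  E ⇒ keep positive
Point 4:
  φ: 9° + 17/60 + 32.2/3600 = 9 + 0.283333 + 0.008944 = 9.2922778
  S → negative
  Longitude: 47′ + 49″ = 47.81667′; 84 + 47.81667/60 = 84.7969444
  W → negative
Point 5:
  Lat: split at 2 digits → 03° and 2.974′; 3 + 2.974/60 = 3.0495667
  hemisphere S, so the sign is −
  λ: split at 3 digits → 151° and 6.5986′; 151 + 6.5986/60 = 151.1099767
  hemisphere W, so the sign is −
Point 6:
  Latitude: degrees = first 2 digits = 48, minutes = 46.3113; 48 + 46.3113/60 = 48.7718550
  S → negative
  λ: degrees = first 3 digits = 128, minutes = 9.61299; 128 + 9.61299/60 = 128.1602165
  E → positive

1. 82.153528, 17.464700
2. 14.775292, 178.531500
3. -50.453342, 73.804678
4. -9.292278, -84.796944
5. -3.049567, -151.109977
6. -48.771855, 128.160217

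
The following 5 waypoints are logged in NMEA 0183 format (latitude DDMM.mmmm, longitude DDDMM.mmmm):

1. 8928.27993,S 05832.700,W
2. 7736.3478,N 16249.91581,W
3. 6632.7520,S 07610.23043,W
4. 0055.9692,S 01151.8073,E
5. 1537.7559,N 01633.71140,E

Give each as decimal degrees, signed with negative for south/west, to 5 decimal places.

1. -89.47133, -58.54500
2. 77.60580, -162.83193
3. -66.54587, -76.17051
4. -0.93282, 11.86346
5. 15.62927, 16.56186

Point 1:
  Latitude: degrees = first 2 digits = 89, minutes = 28.27993; 89 + 28.27993/60 = 89.471332
  S ⇒ negate
  Lon: split at 3 digits → 058° and 32.7′; 58 + 32.7/60 = 58.545000
  hemisphere W, so the sign is −
Point 2:
  Lat: degrees = first 2 digits = 77, minutes = 36.3478; 77 + 36.3478/60 = 77.605797
  N → positive
  Longitude: degrees = first 3 digits = 162, minutes = 49.91581; 162 + 49.91581/60 = 162.831930
  W → negative
Point 3:
  Lat: split at 2 digits → 66° and 32.752′; 66 + 32.752/60 = 66.545867
  hemisphere S, so the sign is −
  λ: degrees = first 3 digits = 76, minutes = 10.23043; 76 + 10.23043/60 = 76.170507
  W → negative
Point 4:
  Lat: degrees = first 2 digits = 0, minutes = 55.9692; 0 + 55.9692/60 = 0.932820
  hemisphere S, so the sign is −
  λ: split at 3 digits → 011° and 51.8073′; 11 + 51.8073/60 = 11.863455
  E ⇒ keep positive
Point 5:
  Latitude: split at 2 digits → 15° and 37.7559′; 15 + 37.7559/60 = 15.629265
  N → positive
  λ: degrees = first 3 digits = 16, minutes = 33.7114; 16 + 33.7114/60 = 16.561857
  E → positive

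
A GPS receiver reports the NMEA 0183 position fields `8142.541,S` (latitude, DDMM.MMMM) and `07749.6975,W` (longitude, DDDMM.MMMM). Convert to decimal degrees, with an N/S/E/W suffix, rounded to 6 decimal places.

81.709017° S, 77.828292° W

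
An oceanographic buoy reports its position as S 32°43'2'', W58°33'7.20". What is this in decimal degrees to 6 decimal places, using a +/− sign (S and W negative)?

Lat: 32 + 43/60 + 2/3600 = 32.7172222
hemisphere S, so the sign is −
Longitude: 58° + 33/60 + 7.2/3600 = 58 + 0.550000 + 0.002000 = 58.5520000
hemisphere W, so the sign is −

-32.717222, -58.552000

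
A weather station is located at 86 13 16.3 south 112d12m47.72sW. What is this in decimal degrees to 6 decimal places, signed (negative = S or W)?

φ: 13′ + 16.3″ = 13.27167′; 86 + 13.27167/60 = 86.2211944
hemisphere S, so the sign is −
λ: 112° + 12/60 + 47.72/3600 = 112 + 0.200000 + 0.013256 = 112.2132556
W ⇒ negate

-86.221194, -112.213256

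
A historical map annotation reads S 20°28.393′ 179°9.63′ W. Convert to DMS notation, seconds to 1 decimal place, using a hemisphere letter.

φ: fractional minutes 0.39300 × 60 = 23.580″
Lon: 9.63000′ → 9′ and 0.63000 × 60 = 37.800″

20°28′23.6″ S, 179°09′37.8″ W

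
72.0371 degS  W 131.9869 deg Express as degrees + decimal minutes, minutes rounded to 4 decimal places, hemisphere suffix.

Latitude: 72° + 0.037100 × 60 = 72° 2.226000′
λ: fractional part 0.986900 → 59.214000 minutes

72° 2.2260′ S, 131° 59.2140′ W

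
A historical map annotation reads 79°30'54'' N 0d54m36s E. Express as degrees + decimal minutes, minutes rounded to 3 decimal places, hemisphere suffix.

Lat: seconds/60 = 0.90000; minutes = 30 + 0.90000 = 30.90000
λ: seconds/60 = 0.60000; minutes = 54 + 0.60000 = 54.60000

79° 30.900′ N, 0° 54.600′ E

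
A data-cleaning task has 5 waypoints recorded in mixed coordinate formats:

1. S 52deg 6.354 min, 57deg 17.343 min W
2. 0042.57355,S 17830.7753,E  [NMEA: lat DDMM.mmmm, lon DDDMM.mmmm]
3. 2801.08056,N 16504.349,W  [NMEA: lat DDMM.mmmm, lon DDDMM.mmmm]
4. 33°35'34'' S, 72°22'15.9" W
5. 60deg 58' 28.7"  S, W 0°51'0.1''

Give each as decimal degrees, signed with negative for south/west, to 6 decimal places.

Point 1:
  Latitude: 6.354′ = 0.105900°; total 52.1059000
  hemisphere S, so the sign is −
  Longitude: 57 + 17.343/60 = 57.2890500
  W ⇒ negate
Point 2:
  Latitude: degrees = first 2 digits = 0, minutes = 42.57355; 0 + 42.57355/60 = 0.7095592
  hemisphere S, so the sign is −
  Longitude: degrees = first 3 digits = 178, minutes = 30.7753; 178 + 30.7753/60 = 178.5129217
  E → positive
Point 3:
  φ: split at 2 digits → 28° and 1.08056′; 28 + 1.08056/60 = 28.0180093
  N ⇒ keep positive
  Longitude: split at 3 digits → 165° and 4.349′; 165 + 4.349/60 = 165.0724833
  W → negative
Point 4:
  Latitude: 33 + 35/60 + 34/3600 = 33.5927778
  S → negative
  λ: 72° + 22/60 + 15.9/3600 = 72 + 0.366667 + 0.004417 = 72.3710833
  hemisphere W, so the sign is −
Point 5:
  φ: 58′ + 28.7″ = 58.47833′; 60 + 58.47833/60 = 60.9746389
  hemisphere S, so the sign is −
  λ: 0° + 51/60 + 0.1/3600 = 0 + 0.850000 + 0.000028 = 0.8500278
  W ⇒ negate

1. -52.105900, -57.289050
2. -0.709559, 178.512922
3. 28.018009, -165.072483
4. -33.592778, -72.371083
5. -60.974639, -0.850028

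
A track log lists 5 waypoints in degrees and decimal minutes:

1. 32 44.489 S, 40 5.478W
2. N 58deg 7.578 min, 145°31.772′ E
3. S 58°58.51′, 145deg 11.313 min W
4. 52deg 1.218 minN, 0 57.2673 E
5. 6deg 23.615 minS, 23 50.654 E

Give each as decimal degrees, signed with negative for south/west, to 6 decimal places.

1. -32.741483, -40.091300
2. 58.126300, 145.529533
3. -58.975167, -145.188550
4. 52.020300, 0.954455
5. -6.393583, 23.844233

Point 1:
  Latitude: 44.489′ = 0.741483°; total 32.7414833
  S → negative
  λ: 40 + 5.478/60 = 40.0913000
  W ⇒ negate
Point 2:
  Latitude: 7.578′ = 0.126300°; total 58.1263000
  N ⇒ keep positive
  λ: 145 + 31.772/60 = 145.5295333
  E → positive
Point 3:
  φ: 58 + 58.51/60 = 58.9751667
  hemisphere S, so the sign is −
  Longitude: 11.313′ = 0.188550°; total 145.1885500
  W → negative
Point 4:
  Lat: 52 + 1.218/60 = 52.0203000
  N ⇒ keep positive
  Longitude: 0 + 57.2673/60 = 0.9544550
  E → positive
Point 5:
  φ: 6 + 23.615/60 = 6.3935833
  S → negative
  Lon: 23 + 50.654/60 = 23.8442333
  E → positive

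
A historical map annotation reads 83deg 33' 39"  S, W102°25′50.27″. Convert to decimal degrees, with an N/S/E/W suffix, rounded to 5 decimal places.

Latitude: 83 + 33/60 + 39/3600 = 83.560833
Lon: 102 + 25/60 + 50.27/3600 = 102.430631

83.56083° S, 102.43063° W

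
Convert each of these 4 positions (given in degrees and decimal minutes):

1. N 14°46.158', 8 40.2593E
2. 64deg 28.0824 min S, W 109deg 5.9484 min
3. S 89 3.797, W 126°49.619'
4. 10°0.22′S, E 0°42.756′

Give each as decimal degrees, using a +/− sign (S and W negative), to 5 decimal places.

1. 14.76930, 8.67099
2. -64.46804, -109.09914
3. -89.06328, -126.82698
4. -10.00367, 0.71260

Point 1:
  Lat: 46.158′ = 0.769300°; total 14.769300
  N ⇒ keep positive
  Longitude: 8 + 40.2593/60 = 8.670988
  E → positive
Point 2:
  Latitude: 64 + 28.0824/60 = 64.468040
  S ⇒ negate
  λ: 5.9484′ = 0.099140°; total 109.099140
  W ⇒ negate
Point 3:
  φ: 89 + 3.797/60 = 89.063283
  hemisphere S, so the sign is −
  Longitude: 126 + 49.619/60 = 126.826983
  W ⇒ negate
Point 4:
  Lat: 10 + 0.22/60 = 10.003667
  hemisphere S, so the sign is −
  λ: 0 + 42.756/60 = 0.712600
  E ⇒ keep positive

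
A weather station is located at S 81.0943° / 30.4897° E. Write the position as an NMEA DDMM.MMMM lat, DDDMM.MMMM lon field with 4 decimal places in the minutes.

Lat: minutes = (81.094300 − 81) × 60 = 5.658000
Longitude: minutes = (30.489700 − 30) × 60 = 29.382000

8105.6580,S / 03029.3820,E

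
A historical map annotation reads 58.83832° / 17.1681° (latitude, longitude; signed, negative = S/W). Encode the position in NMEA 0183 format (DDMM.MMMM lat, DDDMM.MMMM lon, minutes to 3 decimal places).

φ: fractional part 0.838320 → 50.29920 minutes
Lon: minutes = (17.168100 − 17) × 60 = 10.08600

5850.299,N / 01710.086,E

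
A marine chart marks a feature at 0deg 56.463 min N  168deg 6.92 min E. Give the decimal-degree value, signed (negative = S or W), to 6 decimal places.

0.941050, 168.115333

Lat: 0 + 56.463/60 = 0.9410500
N → positive
Lon: 168 + 6.92/60 = 168.1153333
E ⇒ keep positive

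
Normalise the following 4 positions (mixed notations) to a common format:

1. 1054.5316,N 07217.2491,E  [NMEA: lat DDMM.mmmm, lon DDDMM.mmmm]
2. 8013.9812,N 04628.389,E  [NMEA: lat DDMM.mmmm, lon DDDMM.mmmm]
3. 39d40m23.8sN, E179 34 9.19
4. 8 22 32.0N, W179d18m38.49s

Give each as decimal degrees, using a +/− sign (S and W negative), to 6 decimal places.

1. 10.908860, 72.287485
2. 80.233020, 46.473150
3. 39.673278, 179.569219
4. 8.375556, -179.310692

Point 1:
  Latitude: degrees = first 2 digits = 10, minutes = 54.5316; 10 + 54.5316/60 = 10.9088600
  N ⇒ keep positive
  λ: degrees = first 3 digits = 72, minutes = 17.2491; 72 + 17.2491/60 = 72.2874850
  E → positive
Point 2:
  φ: degrees = first 2 digits = 80, minutes = 13.9812; 80 + 13.9812/60 = 80.2330200
  N → positive
  λ: degrees = first 3 digits = 46, minutes = 28.389; 46 + 28.389/60 = 46.4731500
  E ⇒ keep positive
Point 3:
  Lat: 40′ + 23.8″ = 40.39667′; 39 + 40.39667/60 = 39.6732778
  N → positive
  λ: 179° + 34/60 + 9.19/3600 = 179 + 0.566667 + 0.002553 = 179.5692194
  E → positive
Point 4:
  Lat: 8 + 22/60 + 32/3600 = 8.3755556
  N → positive
  Lon: 18′ + 38.49″ = 18.64150′; 179 + 18.64150/60 = 179.3106917
  W → negative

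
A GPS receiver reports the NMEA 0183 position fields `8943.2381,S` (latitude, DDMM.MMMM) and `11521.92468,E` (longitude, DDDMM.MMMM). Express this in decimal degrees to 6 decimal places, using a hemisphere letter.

φ: degrees = first 2 digits = 89, minutes = 43.2381; 89 + 43.2381/60 = 89.7206350
Lon: degrees = first 3 digits = 115, minutes = 21.92468; 115 + 21.92468/60 = 115.3654113

89.720635° S, 115.365411° E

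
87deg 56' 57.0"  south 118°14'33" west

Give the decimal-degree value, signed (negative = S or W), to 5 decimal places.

φ: 87° + 56/60 + 57/3600 = 87 + 0.933333 + 0.015833 = 87.949167
S ⇒ negate
Lon: 118 + 14/60 + 33/3600 = 118.242500
W ⇒ negate

-87.94917, -118.24250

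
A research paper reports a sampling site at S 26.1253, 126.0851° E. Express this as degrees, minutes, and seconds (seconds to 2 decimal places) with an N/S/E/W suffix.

Latitude: 0.125300 × 60 = 7.51800′ → 7′, remainder × 60 = 31.0800″
Longitude: whole degrees 126; 5.10600′ → 5′ and 6.3600″

26°07′31.08″ S, 126°05′6.36″ E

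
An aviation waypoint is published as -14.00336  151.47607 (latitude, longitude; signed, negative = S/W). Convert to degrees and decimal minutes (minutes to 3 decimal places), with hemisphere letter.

Latitude is negative → S; |value| = 14.003360
Latitude: fractional part 0.003360 → 0.20160 minutes
Longitude: minutes = (151.476070 − 151) × 60 = 28.56420

14° 0.202′ S, 151° 28.564′ E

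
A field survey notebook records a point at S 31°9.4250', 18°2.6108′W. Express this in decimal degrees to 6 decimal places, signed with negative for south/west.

φ: 9.425′ = 0.157083°; total 31.1570833
S → negative
Lon: 18 + 2.6108/60 = 18.0435133
W ⇒ negate

-31.157083, -18.043513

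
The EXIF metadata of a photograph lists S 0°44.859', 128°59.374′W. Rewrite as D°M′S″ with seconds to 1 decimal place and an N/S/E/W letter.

0°44′51.5″ S, 128°59′22.4″ W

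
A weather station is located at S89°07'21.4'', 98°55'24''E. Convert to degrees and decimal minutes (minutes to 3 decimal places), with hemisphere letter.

89° 7.357′ S, 98° 55.400′ E

Lat: 7 + 21.4/60 = 7.35667′
Lon: seconds/60 = 0.40000; minutes = 55 + 0.40000 = 55.40000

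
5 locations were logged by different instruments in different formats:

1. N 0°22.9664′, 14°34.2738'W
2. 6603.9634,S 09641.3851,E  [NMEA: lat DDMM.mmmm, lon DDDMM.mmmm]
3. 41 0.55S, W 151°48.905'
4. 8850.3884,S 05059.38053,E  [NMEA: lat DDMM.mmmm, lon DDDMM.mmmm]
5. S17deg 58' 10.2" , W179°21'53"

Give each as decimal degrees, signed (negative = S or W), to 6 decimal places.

1. 0.382773, -14.571230
2. -66.066057, 96.689752
3. -41.009167, -151.815083
4. -88.839807, 50.989676
5. -17.969500, -179.364722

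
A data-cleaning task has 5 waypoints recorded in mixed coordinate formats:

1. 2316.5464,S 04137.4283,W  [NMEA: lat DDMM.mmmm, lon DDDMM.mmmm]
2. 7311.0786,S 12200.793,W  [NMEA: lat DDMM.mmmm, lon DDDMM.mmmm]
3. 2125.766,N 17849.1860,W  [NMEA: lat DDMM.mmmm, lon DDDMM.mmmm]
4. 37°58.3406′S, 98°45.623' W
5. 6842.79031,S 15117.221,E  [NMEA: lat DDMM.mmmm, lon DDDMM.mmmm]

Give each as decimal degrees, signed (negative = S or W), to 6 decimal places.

Point 1:
  φ: split at 2 digits → 23° and 16.5464′; 23 + 16.5464/60 = 23.2757733
  S → negative
  Longitude: split at 3 digits → 041° and 37.4283′; 41 + 37.4283/60 = 41.6238050
  hemisphere W, so the sign is −
Point 2:
  Lat: degrees = first 2 digits = 73, minutes = 11.0786; 73 + 11.0786/60 = 73.1846433
  hemisphere S, so the sign is −
  Lon: degrees = first 3 digits = 122, minutes = 0.793; 122 + 0.793/60 = 122.0132167
  W → negative
Point 3:
  φ: split at 2 digits → 21° and 25.766′; 21 + 25.766/60 = 21.4294333
  N ⇒ keep positive
  Lon: degrees = first 3 digits = 178, minutes = 49.186; 178 + 49.186/60 = 178.8197667
  hemisphere W, so the sign is −
Point 4:
  Lat: 58.3406′ = 0.972343°; total 37.9723433
  S ⇒ negate
  λ: 45.623′ = 0.760383°; total 98.7603833
  hemisphere W, so the sign is −
Point 5:
  Latitude: degrees = first 2 digits = 68, minutes = 42.79031; 68 + 42.79031/60 = 68.7131718
  hemisphere S, so the sign is −
  Lon: degrees = first 3 digits = 151, minutes = 17.221; 151 + 17.221/60 = 151.2870167
  E ⇒ keep positive

1. -23.275773, -41.623805
2. -73.184643, -122.013217
3. 21.429433, -178.819767
4. -37.972343, -98.760383
5. -68.713172, 151.287017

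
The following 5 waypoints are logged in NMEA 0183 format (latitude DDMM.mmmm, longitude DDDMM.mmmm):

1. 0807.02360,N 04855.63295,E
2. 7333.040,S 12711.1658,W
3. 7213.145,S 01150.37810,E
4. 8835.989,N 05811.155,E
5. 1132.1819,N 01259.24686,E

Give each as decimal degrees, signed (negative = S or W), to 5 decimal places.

Point 1:
  φ: degrees = first 2 digits = 8, minutes = 7.0236; 8 + 7.0236/60 = 8.117060
  N → positive
  Lon: degrees = first 3 digits = 48, minutes = 55.63295; 48 + 55.63295/60 = 48.927216
  E ⇒ keep positive
Point 2:
  Lat: split at 2 digits → 73° and 33.04′; 73 + 33.04/60 = 73.550667
  hemisphere S, so the sign is −
  λ: degrees = first 3 digits = 127, minutes = 11.1658; 127 + 11.1658/60 = 127.186097
  W → negative
Point 3:
  φ: split at 2 digits → 72° and 13.145′; 72 + 13.145/60 = 72.219083
  S → negative
  Longitude: degrees = first 3 digits = 11, minutes = 50.3781; 11 + 50.3781/60 = 11.839635
  E → positive
Point 4:
  Latitude: degrees = first 2 digits = 88, minutes = 35.989; 88 + 35.989/60 = 88.599817
  N ⇒ keep positive
  λ: split at 3 digits → 058° and 11.155′; 58 + 11.155/60 = 58.185917
  E → positive
Point 5:
  φ: degrees = first 2 digits = 11, minutes = 32.1819; 11 + 32.1819/60 = 11.536365
  N ⇒ keep positive
  Lon: degrees = first 3 digits = 12, minutes = 59.24686; 12 + 59.24686/60 = 12.987448
  E → positive

1. 8.11706, 48.92722
2. -73.55067, -127.18610
3. -72.21908, 11.83964
4. 88.59982, 58.18592
5. 11.53637, 12.98745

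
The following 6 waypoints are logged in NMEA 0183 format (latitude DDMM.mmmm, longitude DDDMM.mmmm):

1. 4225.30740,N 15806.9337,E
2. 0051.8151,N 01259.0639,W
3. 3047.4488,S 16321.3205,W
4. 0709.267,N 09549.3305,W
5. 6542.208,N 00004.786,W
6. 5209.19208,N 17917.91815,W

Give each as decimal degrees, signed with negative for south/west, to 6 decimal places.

1. 42.421790, 158.115562
2. 0.863585, -12.984398
3. -30.790813, -163.355342
4. 7.154450, -95.822175
5. 65.703467, -0.079767
6. 52.153201, -179.298636

Point 1:
  Lat: degrees = first 2 digits = 42, minutes = 25.3074; 42 + 25.3074/60 = 42.4217900
  N ⇒ keep positive
  Lon: degrees = first 3 digits = 158, minutes = 6.9337; 158 + 6.9337/60 = 158.1155617
  E → positive
Point 2:
  Latitude: degrees = first 2 digits = 0, minutes = 51.8151; 0 + 51.8151/60 = 0.8635850
  N ⇒ keep positive
  Longitude: degrees = first 3 digits = 12, minutes = 59.0639; 12 + 59.0639/60 = 12.9843983
  hemisphere W, so the sign is −
Point 3:
  φ: degrees = first 2 digits = 30, minutes = 47.4488; 30 + 47.4488/60 = 30.7908133
  S ⇒ negate
  Lon: split at 3 digits → 163° and 21.3205′; 163 + 21.3205/60 = 163.3553417
  W ⇒ negate
Point 4:
  Lat: split at 2 digits → 07° and 9.267′; 7 + 9.267/60 = 7.1544500
  N ⇒ keep positive
  Lon: degrees = first 3 digits = 95, minutes = 49.3305; 95 + 49.3305/60 = 95.8221750
  W → negative
Point 5:
  φ: degrees = first 2 digits = 65, minutes = 42.208; 65 + 42.208/60 = 65.7034667
  N ⇒ keep positive
  λ: degrees = first 3 digits = 0, minutes = 4.786; 0 + 4.786/60 = 0.0797667
  W → negative
Point 6:
  φ: degrees = first 2 digits = 52, minutes = 9.19208; 52 + 9.19208/60 = 52.1532013
  N ⇒ keep positive
  Longitude: degrees = first 3 digits = 179, minutes = 17.91815; 179 + 17.91815/60 = 179.2986358
  W → negative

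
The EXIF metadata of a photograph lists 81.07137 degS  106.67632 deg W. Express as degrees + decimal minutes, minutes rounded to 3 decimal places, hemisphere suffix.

Lat: fractional part 0.071370 → 4.28220 minutes
λ: fractional part 0.676320 → 40.57920 minutes

81° 4.282′ S, 106° 40.579′ W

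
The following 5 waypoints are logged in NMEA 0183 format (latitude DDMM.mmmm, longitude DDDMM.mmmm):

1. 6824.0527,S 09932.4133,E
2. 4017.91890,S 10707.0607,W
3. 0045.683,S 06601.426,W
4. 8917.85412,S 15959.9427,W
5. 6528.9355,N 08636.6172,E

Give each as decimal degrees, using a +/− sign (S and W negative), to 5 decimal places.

1. -68.40088, 99.54022
2. -40.29865, -107.11768
3. -0.76138, -66.02377
4. -89.29757, -159.99905
5. 65.48226, 86.61029

Point 1:
  Latitude: degrees = first 2 digits = 68, minutes = 24.0527; 68 + 24.0527/60 = 68.400878
  hemisphere S, so the sign is −
  Longitude: split at 3 digits → 099° and 32.4133′; 99 + 32.4133/60 = 99.540222
  E ⇒ keep positive
Point 2:
  Lat: degrees = first 2 digits = 40, minutes = 17.9189; 40 + 17.9189/60 = 40.298648
  hemisphere S, so the sign is −
  Longitude: degrees = first 3 digits = 107, minutes = 7.0607; 107 + 7.0607/60 = 107.117678
  hemisphere W, so the sign is −
Point 3:
  Lat: degrees = first 2 digits = 0, minutes = 45.683; 0 + 45.683/60 = 0.761383
  hemisphere S, so the sign is −
  Lon: split at 3 digits → 066° and 1.426′; 66 + 1.426/60 = 66.023767
  hemisphere W, so the sign is −
Point 4:
  Lat: degrees = first 2 digits = 89, minutes = 17.85412; 89 + 17.85412/60 = 89.297569
  S → negative
  λ: degrees = first 3 digits = 159, minutes = 59.9427; 159 + 59.9427/60 = 159.999045
  W → negative
Point 5:
  Latitude: degrees = first 2 digits = 65, minutes = 28.9355; 65 + 28.9355/60 = 65.482258
  N → positive
  λ: degrees = first 3 digits = 86, minutes = 36.6172; 86 + 36.6172/60 = 86.610287
  E ⇒ keep positive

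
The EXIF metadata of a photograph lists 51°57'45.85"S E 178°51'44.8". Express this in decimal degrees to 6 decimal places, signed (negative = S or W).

-51.962736, 178.862444

φ: 51 + 57/60 + 45.85/3600 = 51.9627361
S → negative
Longitude: 51′ + 44.8″ = 51.74667′; 178 + 51.74667/60 = 178.8624444
E ⇒ keep positive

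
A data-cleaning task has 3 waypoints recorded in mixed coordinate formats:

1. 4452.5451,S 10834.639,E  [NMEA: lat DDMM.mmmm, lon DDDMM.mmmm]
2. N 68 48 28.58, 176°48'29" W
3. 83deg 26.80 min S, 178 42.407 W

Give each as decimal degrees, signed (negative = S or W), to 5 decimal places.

1. -44.87575, 108.57732
2. 68.80794, -176.80806
3. -83.44667, -178.70678

Point 1:
  Lat: degrees = first 2 digits = 44, minutes = 52.5451; 44 + 52.5451/60 = 44.875752
  S → negative
  Lon: split at 3 digits → 108° and 34.639′; 108 + 34.639/60 = 108.577317
  E → positive
Point 2:
  φ: 68 + 48/60 + 28.58/3600 = 68.807939
  N ⇒ keep positive
  Lon: 176° + 48/60 + 29/3600 = 176 + 0.800000 + 0.008056 = 176.808056
  W → negative
Point 3:
  φ: 83 + 26.8/60 = 83.446667
  S ⇒ negate
  Longitude: 42.407′ = 0.706783°; total 178.706783
  W ⇒ negate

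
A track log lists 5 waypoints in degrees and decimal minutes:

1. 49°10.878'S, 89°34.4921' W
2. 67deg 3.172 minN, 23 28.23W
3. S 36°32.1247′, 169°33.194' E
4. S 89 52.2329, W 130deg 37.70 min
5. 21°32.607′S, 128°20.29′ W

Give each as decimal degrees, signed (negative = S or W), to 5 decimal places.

Point 1:
  Latitude: 49 + 10.878/60 = 49.181300
  S ⇒ negate
  Longitude: 34.4921′ = 0.574868°; total 89.574868
  W → negative
Point 2:
  Lat: 67 + 3.172/60 = 67.052867
  N → positive
  λ: 28.23′ = 0.470500°; total 23.470500
  W → negative
Point 3:
  Lat: 36 + 32.1247/60 = 36.535412
  S → negative
  λ: 33.194′ = 0.553233°; total 169.553233
  E → positive
Point 4:
  φ: 89 + 52.2329/60 = 89.870548
  S ⇒ negate
  Longitude: 37.7′ = 0.628333°; total 130.628333
  hemisphere W, so the sign is −
Point 5:
  φ: 21 + 32.607/60 = 21.543450
  hemisphere S, so the sign is −
  λ: 128 + 20.29/60 = 128.338167
  hemisphere W, so the sign is −

1. -49.18130, -89.57487
2. 67.05287, -23.47050
3. -36.53541, 169.55323
4. -89.87055, -130.62833
5. -21.54345, -128.33817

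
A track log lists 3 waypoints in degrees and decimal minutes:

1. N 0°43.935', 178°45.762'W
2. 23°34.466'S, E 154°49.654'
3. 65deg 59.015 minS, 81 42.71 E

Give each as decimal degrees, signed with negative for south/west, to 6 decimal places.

1. 0.732250, -178.762700
2. -23.574433, 154.827567
3. -65.983583, 81.711833

Point 1:
  φ: 43.935′ = 0.732250°; total 0.7322500
  N ⇒ keep positive
  Longitude: 178 + 45.762/60 = 178.7627000
  hemisphere W, so the sign is −
Point 2:
  φ: 34.466′ = 0.574433°; total 23.5744333
  hemisphere S, so the sign is −
  Lon: 154 + 49.654/60 = 154.8275667
  E ⇒ keep positive
Point 3:
  Latitude: 65 + 59.015/60 = 65.9835833
  hemisphere S, so the sign is −
  Lon: 81 + 42.71/60 = 81.7118333
  E ⇒ keep positive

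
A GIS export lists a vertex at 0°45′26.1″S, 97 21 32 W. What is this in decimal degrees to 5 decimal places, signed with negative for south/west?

-0.75725, -97.35889

Lat: 0° + 45/60 + 26.1/3600 = 0 + 0.750000 + 0.007250 = 0.757250
S → negative
Lon: 97° + 21/60 + 32/3600 = 97 + 0.350000 + 0.008889 = 97.358889
W → negative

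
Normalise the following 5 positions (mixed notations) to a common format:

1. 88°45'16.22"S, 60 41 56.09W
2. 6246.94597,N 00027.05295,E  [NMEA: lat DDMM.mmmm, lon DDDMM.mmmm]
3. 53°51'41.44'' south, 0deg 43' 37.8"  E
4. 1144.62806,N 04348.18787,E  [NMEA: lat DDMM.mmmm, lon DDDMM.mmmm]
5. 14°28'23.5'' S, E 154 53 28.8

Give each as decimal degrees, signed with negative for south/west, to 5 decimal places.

1. -88.75451, -60.69891
2. 62.78243, 0.45088
3. -53.86151, 0.72717
4. 11.74380, 43.80313
5. -14.47319, 154.89133

Point 1:
  Lat: 88 + 45/60 + 16.22/3600 = 88.754506
  S → negative
  Lon: 60° + 41/60 + 56.09/3600 = 60 + 0.683333 + 0.015581 = 60.698914
  W → negative
Point 2:
  Latitude: split at 2 digits → 62° and 46.94597′; 62 + 46.94597/60 = 62.782433
  N ⇒ keep positive
  Lon: split at 3 digits → 000° and 27.05295′; 0 + 27.05295/60 = 0.450883
  E ⇒ keep positive
Point 3:
  Lat: 53° + 51/60 + 41.44/3600 = 53 + 0.850000 + 0.011511 = 53.861511
  S → negative
  Lon: 0° + 43/60 + 37.8/3600 = 0 + 0.716667 + 0.010500 = 0.727167
  E → positive
Point 4:
  Lat: degrees = first 2 digits = 11, minutes = 44.62806; 11 + 44.62806/60 = 11.743801
  N → positive
  Lon: degrees = first 3 digits = 43, minutes = 48.18787; 43 + 48.18787/60 = 43.803131
  E → positive
Point 5:
  Latitude: 14 + 28/60 + 23.5/3600 = 14.473194
  S ⇒ negate
  Lon: 154 + 53/60 + 28.8/3600 = 154.891333
  E ⇒ keep positive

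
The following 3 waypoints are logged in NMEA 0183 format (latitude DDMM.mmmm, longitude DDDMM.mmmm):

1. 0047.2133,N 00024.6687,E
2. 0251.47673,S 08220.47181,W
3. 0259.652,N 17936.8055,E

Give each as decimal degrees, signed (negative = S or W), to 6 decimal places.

Point 1:
  φ: split at 2 digits → 00° and 47.2133′; 0 + 47.2133/60 = 0.7868883
  N → positive
  λ: split at 3 digits → 000° and 24.6687′; 0 + 24.6687/60 = 0.4111450
  E ⇒ keep positive
Point 2:
  Lat: degrees = first 2 digits = 2, minutes = 51.47673; 2 + 51.47673/60 = 2.8579455
  S ⇒ negate
  λ: split at 3 digits → 082° and 20.47181′; 82 + 20.47181/60 = 82.3411968
  hemisphere W, so the sign is −
Point 3:
  Latitude: degrees = first 2 digits = 2, minutes = 59.652; 2 + 59.652/60 = 2.9942000
  N → positive
  λ: degrees = first 3 digits = 179, minutes = 36.8055; 179 + 36.8055/60 = 179.6134250
  E → positive

1. 0.786888, 0.411145
2. -2.857946, -82.341197
3. 2.994200, 179.613425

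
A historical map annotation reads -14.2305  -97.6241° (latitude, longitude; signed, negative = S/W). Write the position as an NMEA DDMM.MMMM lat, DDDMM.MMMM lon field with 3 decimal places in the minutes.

Latitude is negative → S; |value| = 14.230500
φ: 14° + 0.230500 × 60 = 14° 13.83000′
Longitude is negative → W; |value| = 97.624100
Lon: 97° + 0.624100 × 60 = 97° 37.44600′

1413.830,S / 09737.446,W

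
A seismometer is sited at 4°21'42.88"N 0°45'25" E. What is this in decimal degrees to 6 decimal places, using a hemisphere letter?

4.361911° N, 0.756944° E

Lat: 4 + 21/60 + 42.88/3600 = 4.3619111
λ: 0° + 45/60 + 25/3600 = 0 + 0.750000 + 0.006944 = 0.7569444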